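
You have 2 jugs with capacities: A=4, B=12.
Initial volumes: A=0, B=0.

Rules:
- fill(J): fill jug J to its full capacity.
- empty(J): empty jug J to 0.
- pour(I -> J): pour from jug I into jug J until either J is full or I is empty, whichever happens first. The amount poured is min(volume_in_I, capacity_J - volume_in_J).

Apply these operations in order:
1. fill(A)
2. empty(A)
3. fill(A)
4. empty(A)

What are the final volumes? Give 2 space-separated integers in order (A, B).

Step 1: fill(A) -> (A=4 B=0)
Step 2: empty(A) -> (A=0 B=0)
Step 3: fill(A) -> (A=4 B=0)
Step 4: empty(A) -> (A=0 B=0)

Answer: 0 0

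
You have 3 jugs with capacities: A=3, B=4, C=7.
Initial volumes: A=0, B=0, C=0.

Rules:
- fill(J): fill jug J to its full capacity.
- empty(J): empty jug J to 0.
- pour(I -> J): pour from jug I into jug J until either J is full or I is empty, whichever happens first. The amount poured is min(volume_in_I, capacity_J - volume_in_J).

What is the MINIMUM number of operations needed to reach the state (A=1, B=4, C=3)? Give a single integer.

Answer: 5

Derivation:
BFS from (A=0, B=0, C=0). One shortest path:
  1. fill(B) -> (A=0 B=4 C=0)
  2. pour(B -> A) -> (A=3 B=1 C=0)
  3. pour(A -> C) -> (A=0 B=1 C=3)
  4. pour(B -> A) -> (A=1 B=0 C=3)
  5. fill(B) -> (A=1 B=4 C=3)
Reached target in 5 moves.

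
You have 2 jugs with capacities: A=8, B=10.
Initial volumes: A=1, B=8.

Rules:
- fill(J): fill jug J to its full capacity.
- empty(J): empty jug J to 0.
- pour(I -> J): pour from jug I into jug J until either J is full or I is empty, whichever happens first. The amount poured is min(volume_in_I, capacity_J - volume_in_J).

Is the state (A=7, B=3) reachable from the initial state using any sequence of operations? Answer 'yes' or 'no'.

BFS explored all 37 reachable states.
Reachable set includes: (0,0), (0,1), (0,2), (0,3), (0,4), (0,5), (0,6), (0,7), (0,8), (0,9), (0,10), (1,0) ...
Target (A=7, B=3) not in reachable set → no.

Answer: no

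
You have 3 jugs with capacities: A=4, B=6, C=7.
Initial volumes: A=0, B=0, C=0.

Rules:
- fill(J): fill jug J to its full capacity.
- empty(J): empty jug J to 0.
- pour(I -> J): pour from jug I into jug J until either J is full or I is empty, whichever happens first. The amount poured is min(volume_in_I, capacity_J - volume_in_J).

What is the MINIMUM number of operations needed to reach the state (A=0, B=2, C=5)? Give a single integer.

BFS from (A=0, B=0, C=0). One shortest path:
  1. fill(C) -> (A=0 B=0 C=7)
  2. pour(C -> B) -> (A=0 B=6 C=1)
  3. pour(B -> A) -> (A=4 B=2 C=1)
  4. pour(A -> C) -> (A=0 B=2 C=5)
Reached target in 4 moves.

Answer: 4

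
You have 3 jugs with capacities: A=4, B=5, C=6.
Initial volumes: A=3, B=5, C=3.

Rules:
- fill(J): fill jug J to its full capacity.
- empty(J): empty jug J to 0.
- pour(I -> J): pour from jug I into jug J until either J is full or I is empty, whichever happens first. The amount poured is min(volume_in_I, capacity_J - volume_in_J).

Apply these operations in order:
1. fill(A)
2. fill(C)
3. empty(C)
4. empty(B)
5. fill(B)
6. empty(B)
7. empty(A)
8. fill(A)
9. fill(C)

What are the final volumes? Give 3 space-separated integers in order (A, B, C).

Answer: 4 0 6

Derivation:
Step 1: fill(A) -> (A=4 B=5 C=3)
Step 2: fill(C) -> (A=4 B=5 C=6)
Step 3: empty(C) -> (A=4 B=5 C=0)
Step 4: empty(B) -> (A=4 B=0 C=0)
Step 5: fill(B) -> (A=4 B=5 C=0)
Step 6: empty(B) -> (A=4 B=0 C=0)
Step 7: empty(A) -> (A=0 B=0 C=0)
Step 8: fill(A) -> (A=4 B=0 C=0)
Step 9: fill(C) -> (A=4 B=0 C=6)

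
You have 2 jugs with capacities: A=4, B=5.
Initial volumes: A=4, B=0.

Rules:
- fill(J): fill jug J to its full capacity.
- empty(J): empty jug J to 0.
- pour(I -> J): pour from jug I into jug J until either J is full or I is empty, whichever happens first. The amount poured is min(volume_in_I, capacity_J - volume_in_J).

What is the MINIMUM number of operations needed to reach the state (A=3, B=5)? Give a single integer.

BFS from (A=4, B=0). One shortest path:
  1. pour(A -> B) -> (A=0 B=4)
  2. fill(A) -> (A=4 B=4)
  3. pour(A -> B) -> (A=3 B=5)
Reached target in 3 moves.

Answer: 3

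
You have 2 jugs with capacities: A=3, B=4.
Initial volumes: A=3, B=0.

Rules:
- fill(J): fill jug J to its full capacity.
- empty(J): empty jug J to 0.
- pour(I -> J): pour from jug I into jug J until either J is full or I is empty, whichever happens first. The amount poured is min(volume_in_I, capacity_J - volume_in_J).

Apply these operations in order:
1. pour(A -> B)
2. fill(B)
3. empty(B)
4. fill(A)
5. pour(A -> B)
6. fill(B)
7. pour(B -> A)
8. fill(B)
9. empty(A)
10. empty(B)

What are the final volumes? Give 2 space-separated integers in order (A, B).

Step 1: pour(A -> B) -> (A=0 B=3)
Step 2: fill(B) -> (A=0 B=4)
Step 3: empty(B) -> (A=0 B=0)
Step 4: fill(A) -> (A=3 B=0)
Step 5: pour(A -> B) -> (A=0 B=3)
Step 6: fill(B) -> (A=0 B=4)
Step 7: pour(B -> A) -> (A=3 B=1)
Step 8: fill(B) -> (A=3 B=4)
Step 9: empty(A) -> (A=0 B=4)
Step 10: empty(B) -> (A=0 B=0)

Answer: 0 0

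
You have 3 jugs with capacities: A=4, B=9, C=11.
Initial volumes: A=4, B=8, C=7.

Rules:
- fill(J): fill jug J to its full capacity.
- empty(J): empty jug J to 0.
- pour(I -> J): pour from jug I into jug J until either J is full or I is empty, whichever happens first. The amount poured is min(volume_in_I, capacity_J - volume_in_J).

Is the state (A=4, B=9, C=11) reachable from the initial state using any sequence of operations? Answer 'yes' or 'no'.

BFS from (A=4, B=8, C=7):
  1. fill(B) -> (A=4 B=9 C=7)
  2. fill(C) -> (A=4 B=9 C=11)
Target reached → yes.

Answer: yes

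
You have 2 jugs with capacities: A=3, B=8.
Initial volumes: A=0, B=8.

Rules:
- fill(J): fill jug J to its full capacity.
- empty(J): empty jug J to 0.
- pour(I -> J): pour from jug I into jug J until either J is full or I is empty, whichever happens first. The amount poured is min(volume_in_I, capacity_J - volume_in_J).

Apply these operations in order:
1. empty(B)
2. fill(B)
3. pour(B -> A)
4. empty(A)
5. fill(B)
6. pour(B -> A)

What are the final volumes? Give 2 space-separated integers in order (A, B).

Step 1: empty(B) -> (A=0 B=0)
Step 2: fill(B) -> (A=0 B=8)
Step 3: pour(B -> A) -> (A=3 B=5)
Step 4: empty(A) -> (A=0 B=5)
Step 5: fill(B) -> (A=0 B=8)
Step 6: pour(B -> A) -> (A=3 B=5)

Answer: 3 5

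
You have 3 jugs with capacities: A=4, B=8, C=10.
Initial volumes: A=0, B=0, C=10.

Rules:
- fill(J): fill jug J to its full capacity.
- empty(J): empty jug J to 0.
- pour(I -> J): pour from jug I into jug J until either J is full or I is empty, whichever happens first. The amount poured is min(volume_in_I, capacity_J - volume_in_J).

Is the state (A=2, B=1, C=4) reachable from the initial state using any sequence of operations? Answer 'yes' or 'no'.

Answer: no

Derivation:
BFS explored all 78 reachable states.
Reachable set includes: (0,0,0), (0,0,2), (0,0,4), (0,0,6), (0,0,8), (0,0,10), (0,2,0), (0,2,2), (0,2,4), (0,2,6), (0,2,8), (0,2,10) ...
Target (A=2, B=1, C=4) not in reachable set → no.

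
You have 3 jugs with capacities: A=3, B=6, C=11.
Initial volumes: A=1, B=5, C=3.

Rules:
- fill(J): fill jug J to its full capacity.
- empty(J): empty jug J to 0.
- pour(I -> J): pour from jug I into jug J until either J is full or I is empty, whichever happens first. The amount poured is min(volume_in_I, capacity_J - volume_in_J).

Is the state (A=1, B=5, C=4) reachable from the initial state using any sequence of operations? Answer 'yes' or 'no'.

Answer: no

Derivation:
BFS explored all 237 reachable states.
Reachable set includes: (0,0,0), (0,0,1), (0,0,2), (0,0,3), (0,0,4), (0,0,5), (0,0,6), (0,0,7), (0,0,8), (0,0,9), (0,0,10), (0,0,11) ...
Target (A=1, B=5, C=4) not in reachable set → no.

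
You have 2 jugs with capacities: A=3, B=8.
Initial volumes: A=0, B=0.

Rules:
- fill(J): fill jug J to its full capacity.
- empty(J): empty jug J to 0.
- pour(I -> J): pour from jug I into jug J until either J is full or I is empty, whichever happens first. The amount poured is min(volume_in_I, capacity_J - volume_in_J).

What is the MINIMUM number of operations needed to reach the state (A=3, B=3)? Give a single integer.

Answer: 3

Derivation:
BFS from (A=0, B=0). One shortest path:
  1. fill(A) -> (A=3 B=0)
  2. pour(A -> B) -> (A=0 B=3)
  3. fill(A) -> (A=3 B=3)
Reached target in 3 moves.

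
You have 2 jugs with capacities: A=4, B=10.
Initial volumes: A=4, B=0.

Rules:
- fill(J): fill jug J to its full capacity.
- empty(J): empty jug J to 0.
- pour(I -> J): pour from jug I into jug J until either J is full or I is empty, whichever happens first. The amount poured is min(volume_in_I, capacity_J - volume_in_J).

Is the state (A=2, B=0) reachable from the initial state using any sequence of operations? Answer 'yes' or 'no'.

BFS from (A=4, B=0):
  1. pour(A -> B) -> (A=0 B=4)
  2. fill(A) -> (A=4 B=4)
  3. pour(A -> B) -> (A=0 B=8)
  4. fill(A) -> (A=4 B=8)
  5. pour(A -> B) -> (A=2 B=10)
  6. empty(B) -> (A=2 B=0)
Target reached → yes.

Answer: yes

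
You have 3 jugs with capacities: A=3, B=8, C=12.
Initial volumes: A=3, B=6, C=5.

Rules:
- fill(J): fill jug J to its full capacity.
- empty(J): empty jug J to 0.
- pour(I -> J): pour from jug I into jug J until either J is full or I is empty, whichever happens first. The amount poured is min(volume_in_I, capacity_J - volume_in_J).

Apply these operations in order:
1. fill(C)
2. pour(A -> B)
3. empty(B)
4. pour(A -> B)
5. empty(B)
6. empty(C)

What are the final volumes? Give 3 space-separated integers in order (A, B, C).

Answer: 0 0 0

Derivation:
Step 1: fill(C) -> (A=3 B=6 C=12)
Step 2: pour(A -> B) -> (A=1 B=8 C=12)
Step 3: empty(B) -> (A=1 B=0 C=12)
Step 4: pour(A -> B) -> (A=0 B=1 C=12)
Step 5: empty(B) -> (A=0 B=0 C=12)
Step 6: empty(C) -> (A=0 B=0 C=0)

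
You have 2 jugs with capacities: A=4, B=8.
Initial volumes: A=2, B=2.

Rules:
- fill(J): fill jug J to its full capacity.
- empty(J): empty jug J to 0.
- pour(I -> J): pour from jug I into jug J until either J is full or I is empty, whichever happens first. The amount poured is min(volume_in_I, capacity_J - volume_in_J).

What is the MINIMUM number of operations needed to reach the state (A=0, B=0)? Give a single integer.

BFS from (A=2, B=2). One shortest path:
  1. empty(A) -> (A=0 B=2)
  2. empty(B) -> (A=0 B=0)
Reached target in 2 moves.

Answer: 2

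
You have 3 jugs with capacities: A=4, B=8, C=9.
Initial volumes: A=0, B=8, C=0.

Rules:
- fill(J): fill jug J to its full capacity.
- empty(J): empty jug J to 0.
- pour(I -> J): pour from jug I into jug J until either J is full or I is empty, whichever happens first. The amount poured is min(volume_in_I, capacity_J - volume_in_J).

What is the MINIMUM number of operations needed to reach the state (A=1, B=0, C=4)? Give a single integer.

BFS from (A=0, B=8, C=0). One shortest path:
  1. empty(B) -> (A=0 B=0 C=0)
  2. fill(C) -> (A=0 B=0 C=9)
  3. pour(C -> B) -> (A=0 B=8 C=1)
  4. pour(B -> A) -> (A=4 B=4 C=1)
  5. empty(A) -> (A=0 B=4 C=1)
  6. pour(C -> A) -> (A=1 B=4 C=0)
  7. pour(B -> C) -> (A=1 B=0 C=4)
Reached target in 7 moves.

Answer: 7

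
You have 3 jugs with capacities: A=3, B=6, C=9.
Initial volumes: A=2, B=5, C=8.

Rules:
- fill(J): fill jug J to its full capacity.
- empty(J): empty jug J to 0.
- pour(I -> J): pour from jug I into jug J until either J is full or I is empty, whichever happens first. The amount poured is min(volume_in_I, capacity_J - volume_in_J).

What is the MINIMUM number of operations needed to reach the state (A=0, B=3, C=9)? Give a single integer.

BFS from (A=2, B=5, C=8). One shortest path:
  1. pour(A -> C) -> (A=1 B=5 C=9)
  2. pour(B -> A) -> (A=3 B=3 C=9)
  3. empty(A) -> (A=0 B=3 C=9)
Reached target in 3 moves.

Answer: 3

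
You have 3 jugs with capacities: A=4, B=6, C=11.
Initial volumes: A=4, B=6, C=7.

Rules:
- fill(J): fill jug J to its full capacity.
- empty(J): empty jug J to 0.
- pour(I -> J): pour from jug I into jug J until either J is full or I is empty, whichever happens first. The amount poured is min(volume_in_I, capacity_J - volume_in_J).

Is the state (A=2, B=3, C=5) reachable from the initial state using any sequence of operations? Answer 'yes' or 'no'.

Answer: no

Derivation:
BFS explored all 270 reachable states.
Reachable set includes: (0,0,0), (0,0,1), (0,0,2), (0,0,3), (0,0,4), (0,0,5), (0,0,6), (0,0,7), (0,0,8), (0,0,9), (0,0,10), (0,0,11) ...
Target (A=2, B=3, C=5) not in reachable set → no.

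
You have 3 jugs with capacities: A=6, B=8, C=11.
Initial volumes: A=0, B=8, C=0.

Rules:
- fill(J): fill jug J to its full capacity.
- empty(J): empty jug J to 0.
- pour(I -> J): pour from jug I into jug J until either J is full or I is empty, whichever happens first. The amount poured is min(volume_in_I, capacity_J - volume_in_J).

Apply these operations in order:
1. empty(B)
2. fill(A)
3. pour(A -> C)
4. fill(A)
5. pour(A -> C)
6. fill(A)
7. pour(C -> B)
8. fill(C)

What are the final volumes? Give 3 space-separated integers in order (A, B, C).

Step 1: empty(B) -> (A=0 B=0 C=0)
Step 2: fill(A) -> (A=6 B=0 C=0)
Step 3: pour(A -> C) -> (A=0 B=0 C=6)
Step 4: fill(A) -> (A=6 B=0 C=6)
Step 5: pour(A -> C) -> (A=1 B=0 C=11)
Step 6: fill(A) -> (A=6 B=0 C=11)
Step 7: pour(C -> B) -> (A=6 B=8 C=3)
Step 8: fill(C) -> (A=6 B=8 C=11)

Answer: 6 8 11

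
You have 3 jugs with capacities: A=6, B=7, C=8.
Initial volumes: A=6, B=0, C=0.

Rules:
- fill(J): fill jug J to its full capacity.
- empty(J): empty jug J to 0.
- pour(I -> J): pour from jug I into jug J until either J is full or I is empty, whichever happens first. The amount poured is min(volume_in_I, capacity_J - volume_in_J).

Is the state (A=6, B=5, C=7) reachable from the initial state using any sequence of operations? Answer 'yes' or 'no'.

Answer: yes

Derivation:
BFS from (A=6, B=0, C=0):
  1. pour(A -> B) -> (A=0 B=6 C=0)
  2. fill(A) -> (A=6 B=6 C=0)
  3. pour(A -> B) -> (A=5 B=7 C=0)
  4. pour(B -> C) -> (A=5 B=0 C=7)
  5. pour(A -> B) -> (A=0 B=5 C=7)
  6. fill(A) -> (A=6 B=5 C=7)
Target reached → yes.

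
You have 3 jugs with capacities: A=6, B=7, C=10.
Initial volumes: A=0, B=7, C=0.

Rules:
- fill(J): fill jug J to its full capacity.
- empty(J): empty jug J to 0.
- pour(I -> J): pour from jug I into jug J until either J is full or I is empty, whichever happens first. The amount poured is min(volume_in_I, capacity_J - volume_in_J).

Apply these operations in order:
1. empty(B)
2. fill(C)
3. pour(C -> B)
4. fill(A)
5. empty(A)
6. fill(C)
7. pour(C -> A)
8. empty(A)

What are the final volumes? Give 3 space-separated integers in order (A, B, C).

Answer: 0 7 4

Derivation:
Step 1: empty(B) -> (A=0 B=0 C=0)
Step 2: fill(C) -> (A=0 B=0 C=10)
Step 3: pour(C -> B) -> (A=0 B=7 C=3)
Step 4: fill(A) -> (A=6 B=7 C=3)
Step 5: empty(A) -> (A=0 B=7 C=3)
Step 6: fill(C) -> (A=0 B=7 C=10)
Step 7: pour(C -> A) -> (A=6 B=7 C=4)
Step 8: empty(A) -> (A=0 B=7 C=4)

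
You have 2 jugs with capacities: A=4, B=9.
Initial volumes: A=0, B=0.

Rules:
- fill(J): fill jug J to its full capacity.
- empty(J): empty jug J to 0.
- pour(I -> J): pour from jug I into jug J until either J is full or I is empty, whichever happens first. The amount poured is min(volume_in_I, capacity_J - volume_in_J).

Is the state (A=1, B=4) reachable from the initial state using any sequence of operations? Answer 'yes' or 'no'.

BFS explored all 26 reachable states.
Reachable set includes: (0,0), (0,1), (0,2), (0,3), (0,4), (0,5), (0,6), (0,7), (0,8), (0,9), (1,0), (1,9) ...
Target (A=1, B=4) not in reachable set → no.

Answer: no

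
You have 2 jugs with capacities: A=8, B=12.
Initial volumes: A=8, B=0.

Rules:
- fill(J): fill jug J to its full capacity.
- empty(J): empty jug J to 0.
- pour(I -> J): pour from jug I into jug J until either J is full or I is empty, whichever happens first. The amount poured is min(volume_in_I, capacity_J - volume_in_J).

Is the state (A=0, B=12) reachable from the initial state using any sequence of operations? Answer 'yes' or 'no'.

Answer: yes

Derivation:
BFS from (A=8, B=0):
  1. empty(A) -> (A=0 B=0)
  2. fill(B) -> (A=0 B=12)
Target reached → yes.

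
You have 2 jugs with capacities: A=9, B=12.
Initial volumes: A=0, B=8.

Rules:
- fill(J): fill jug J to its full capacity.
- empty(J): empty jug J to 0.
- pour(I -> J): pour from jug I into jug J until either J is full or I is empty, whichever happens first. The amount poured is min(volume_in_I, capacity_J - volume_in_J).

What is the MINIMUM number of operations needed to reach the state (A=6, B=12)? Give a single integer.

Answer: 5

Derivation:
BFS from (A=0, B=8). One shortest path:
  1. fill(A) -> (A=9 B=8)
  2. empty(B) -> (A=9 B=0)
  3. pour(A -> B) -> (A=0 B=9)
  4. fill(A) -> (A=9 B=9)
  5. pour(A -> B) -> (A=6 B=12)
Reached target in 5 moves.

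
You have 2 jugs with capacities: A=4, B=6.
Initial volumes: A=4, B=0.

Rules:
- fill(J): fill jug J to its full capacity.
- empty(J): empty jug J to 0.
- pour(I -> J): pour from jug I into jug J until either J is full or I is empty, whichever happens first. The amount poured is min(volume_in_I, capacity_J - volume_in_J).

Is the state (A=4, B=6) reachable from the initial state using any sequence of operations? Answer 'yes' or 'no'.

BFS from (A=4, B=0):
  1. fill(B) -> (A=4 B=6)
Target reached → yes.

Answer: yes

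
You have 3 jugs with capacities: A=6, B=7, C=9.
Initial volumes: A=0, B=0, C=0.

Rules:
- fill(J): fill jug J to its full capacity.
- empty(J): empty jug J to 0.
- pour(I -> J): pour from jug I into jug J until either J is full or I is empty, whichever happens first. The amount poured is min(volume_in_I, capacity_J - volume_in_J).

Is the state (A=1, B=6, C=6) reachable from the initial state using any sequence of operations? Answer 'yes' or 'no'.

BFS explored all 320 reachable states.
Reachable set includes: (0,0,0), (0,0,1), (0,0,2), (0,0,3), (0,0,4), (0,0,5), (0,0,6), (0,0,7), (0,0,8), (0,0,9), (0,1,0), (0,1,1) ...
Target (A=1, B=6, C=6) not in reachable set → no.

Answer: no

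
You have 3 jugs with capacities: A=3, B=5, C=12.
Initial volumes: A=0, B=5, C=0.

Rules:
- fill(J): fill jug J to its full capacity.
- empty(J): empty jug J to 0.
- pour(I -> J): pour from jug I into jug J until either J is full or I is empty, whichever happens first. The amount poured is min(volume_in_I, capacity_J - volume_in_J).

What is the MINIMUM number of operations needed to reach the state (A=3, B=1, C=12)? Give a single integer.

Answer: 6

Derivation:
BFS from (A=0, B=5, C=0). One shortest path:
  1. fill(A) -> (A=3 B=5 C=0)
  2. pour(A -> C) -> (A=0 B=5 C=3)
  3. fill(A) -> (A=3 B=5 C=3)
  4. pour(B -> C) -> (A=3 B=0 C=8)
  5. fill(B) -> (A=3 B=5 C=8)
  6. pour(B -> C) -> (A=3 B=1 C=12)
Reached target in 6 moves.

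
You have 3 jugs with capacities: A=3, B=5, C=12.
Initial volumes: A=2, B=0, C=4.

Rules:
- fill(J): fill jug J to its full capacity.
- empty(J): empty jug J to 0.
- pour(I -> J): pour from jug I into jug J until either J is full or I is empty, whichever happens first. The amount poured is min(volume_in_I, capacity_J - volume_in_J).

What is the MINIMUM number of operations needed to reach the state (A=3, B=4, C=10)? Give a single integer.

BFS from (A=2, B=0, C=4). One shortest path:
  1. fill(C) -> (A=2 B=0 C=12)
  2. pour(C -> B) -> (A=2 B=5 C=7)
  3. pour(B -> A) -> (A=3 B=4 C=7)
  4. pour(A -> C) -> (A=0 B=4 C=10)
  5. fill(A) -> (A=3 B=4 C=10)
Reached target in 5 moves.

Answer: 5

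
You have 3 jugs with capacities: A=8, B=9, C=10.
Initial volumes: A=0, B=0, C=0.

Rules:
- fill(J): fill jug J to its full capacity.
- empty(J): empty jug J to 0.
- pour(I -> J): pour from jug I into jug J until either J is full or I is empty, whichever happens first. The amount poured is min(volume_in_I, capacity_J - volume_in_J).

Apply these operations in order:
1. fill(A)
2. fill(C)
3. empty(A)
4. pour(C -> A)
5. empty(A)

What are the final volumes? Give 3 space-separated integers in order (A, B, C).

Answer: 0 0 2

Derivation:
Step 1: fill(A) -> (A=8 B=0 C=0)
Step 2: fill(C) -> (A=8 B=0 C=10)
Step 3: empty(A) -> (A=0 B=0 C=10)
Step 4: pour(C -> A) -> (A=8 B=0 C=2)
Step 5: empty(A) -> (A=0 B=0 C=2)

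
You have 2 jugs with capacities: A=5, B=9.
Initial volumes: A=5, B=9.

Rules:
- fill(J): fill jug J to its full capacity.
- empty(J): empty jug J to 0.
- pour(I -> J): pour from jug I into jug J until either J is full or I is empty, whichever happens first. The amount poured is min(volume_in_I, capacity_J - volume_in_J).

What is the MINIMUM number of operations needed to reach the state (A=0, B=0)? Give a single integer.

Answer: 2

Derivation:
BFS from (A=5, B=9). One shortest path:
  1. empty(A) -> (A=0 B=9)
  2. empty(B) -> (A=0 B=0)
Reached target in 2 moves.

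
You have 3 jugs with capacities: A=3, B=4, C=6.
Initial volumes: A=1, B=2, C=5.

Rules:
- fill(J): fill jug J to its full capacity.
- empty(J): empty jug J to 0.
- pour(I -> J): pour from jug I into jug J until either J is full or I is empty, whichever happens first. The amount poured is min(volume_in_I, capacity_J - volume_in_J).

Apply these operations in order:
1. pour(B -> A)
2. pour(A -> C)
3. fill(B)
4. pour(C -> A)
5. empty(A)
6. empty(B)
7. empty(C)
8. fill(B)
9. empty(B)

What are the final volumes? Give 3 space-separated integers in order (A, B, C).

Step 1: pour(B -> A) -> (A=3 B=0 C=5)
Step 2: pour(A -> C) -> (A=2 B=0 C=6)
Step 3: fill(B) -> (A=2 B=4 C=6)
Step 4: pour(C -> A) -> (A=3 B=4 C=5)
Step 5: empty(A) -> (A=0 B=4 C=5)
Step 6: empty(B) -> (A=0 B=0 C=5)
Step 7: empty(C) -> (A=0 B=0 C=0)
Step 8: fill(B) -> (A=0 B=4 C=0)
Step 9: empty(B) -> (A=0 B=0 C=0)

Answer: 0 0 0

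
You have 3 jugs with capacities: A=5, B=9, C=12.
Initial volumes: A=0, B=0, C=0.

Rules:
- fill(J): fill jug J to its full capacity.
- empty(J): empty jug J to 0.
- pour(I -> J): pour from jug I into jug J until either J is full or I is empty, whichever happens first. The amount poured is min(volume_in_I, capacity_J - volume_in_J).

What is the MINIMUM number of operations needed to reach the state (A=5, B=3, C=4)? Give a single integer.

BFS from (A=0, B=0, C=0). One shortest path:
  1. fill(C) -> (A=0 B=0 C=12)
  2. pour(C -> B) -> (A=0 B=9 C=3)
  3. pour(C -> A) -> (A=3 B=9 C=0)
  4. pour(B -> C) -> (A=3 B=0 C=9)
  5. pour(A -> B) -> (A=0 B=3 C=9)
  6. pour(C -> A) -> (A=5 B=3 C=4)
Reached target in 6 moves.

Answer: 6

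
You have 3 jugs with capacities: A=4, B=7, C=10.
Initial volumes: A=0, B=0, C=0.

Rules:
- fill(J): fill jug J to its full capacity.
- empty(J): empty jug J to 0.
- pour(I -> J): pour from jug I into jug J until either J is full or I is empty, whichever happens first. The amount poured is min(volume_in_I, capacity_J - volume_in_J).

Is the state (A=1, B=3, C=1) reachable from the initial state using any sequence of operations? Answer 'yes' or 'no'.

BFS explored all 278 reachable states.
Reachable set includes: (0,0,0), (0,0,1), (0,0,2), (0,0,3), (0,0,4), (0,0,5), (0,0,6), (0,0,7), (0,0,8), (0,0,9), (0,0,10), (0,1,0) ...
Target (A=1, B=3, C=1) not in reachable set → no.

Answer: no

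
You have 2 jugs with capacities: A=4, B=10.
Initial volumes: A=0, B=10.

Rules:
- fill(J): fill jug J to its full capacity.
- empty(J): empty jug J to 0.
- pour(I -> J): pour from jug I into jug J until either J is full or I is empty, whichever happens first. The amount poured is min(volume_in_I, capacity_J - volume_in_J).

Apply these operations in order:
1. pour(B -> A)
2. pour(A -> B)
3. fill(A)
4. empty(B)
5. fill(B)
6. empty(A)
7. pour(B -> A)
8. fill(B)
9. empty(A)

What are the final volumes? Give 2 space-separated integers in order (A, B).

Answer: 0 10

Derivation:
Step 1: pour(B -> A) -> (A=4 B=6)
Step 2: pour(A -> B) -> (A=0 B=10)
Step 3: fill(A) -> (A=4 B=10)
Step 4: empty(B) -> (A=4 B=0)
Step 5: fill(B) -> (A=4 B=10)
Step 6: empty(A) -> (A=0 B=10)
Step 7: pour(B -> A) -> (A=4 B=6)
Step 8: fill(B) -> (A=4 B=10)
Step 9: empty(A) -> (A=0 B=10)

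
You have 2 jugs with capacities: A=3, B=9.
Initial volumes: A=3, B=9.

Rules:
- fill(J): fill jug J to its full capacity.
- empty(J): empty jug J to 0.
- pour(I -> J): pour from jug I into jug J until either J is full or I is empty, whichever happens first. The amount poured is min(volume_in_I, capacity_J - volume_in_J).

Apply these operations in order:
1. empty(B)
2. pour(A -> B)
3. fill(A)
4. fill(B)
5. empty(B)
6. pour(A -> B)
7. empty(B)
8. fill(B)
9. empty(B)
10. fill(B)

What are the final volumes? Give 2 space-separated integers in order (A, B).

Answer: 0 9

Derivation:
Step 1: empty(B) -> (A=3 B=0)
Step 2: pour(A -> B) -> (A=0 B=3)
Step 3: fill(A) -> (A=3 B=3)
Step 4: fill(B) -> (A=3 B=9)
Step 5: empty(B) -> (A=3 B=0)
Step 6: pour(A -> B) -> (A=0 B=3)
Step 7: empty(B) -> (A=0 B=0)
Step 8: fill(B) -> (A=0 B=9)
Step 9: empty(B) -> (A=0 B=0)
Step 10: fill(B) -> (A=0 B=9)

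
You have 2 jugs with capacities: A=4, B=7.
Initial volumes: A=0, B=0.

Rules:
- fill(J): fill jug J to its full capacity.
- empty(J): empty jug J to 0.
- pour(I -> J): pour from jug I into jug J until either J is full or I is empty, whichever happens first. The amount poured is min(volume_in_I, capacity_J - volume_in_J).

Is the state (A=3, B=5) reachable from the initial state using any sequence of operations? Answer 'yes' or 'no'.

Answer: no

Derivation:
BFS explored all 22 reachable states.
Reachable set includes: (0,0), (0,1), (0,2), (0,3), (0,4), (0,5), (0,6), (0,7), (1,0), (1,7), (2,0), (2,7) ...
Target (A=3, B=5) not in reachable set → no.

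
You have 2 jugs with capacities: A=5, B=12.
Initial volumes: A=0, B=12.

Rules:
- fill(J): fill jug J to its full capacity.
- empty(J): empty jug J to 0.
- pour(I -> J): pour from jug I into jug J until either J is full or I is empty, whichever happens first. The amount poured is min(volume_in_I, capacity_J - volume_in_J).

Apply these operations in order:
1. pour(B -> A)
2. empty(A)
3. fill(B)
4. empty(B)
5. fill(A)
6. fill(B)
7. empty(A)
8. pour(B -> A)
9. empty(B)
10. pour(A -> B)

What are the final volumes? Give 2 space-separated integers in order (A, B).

Answer: 0 5

Derivation:
Step 1: pour(B -> A) -> (A=5 B=7)
Step 2: empty(A) -> (A=0 B=7)
Step 3: fill(B) -> (A=0 B=12)
Step 4: empty(B) -> (A=0 B=0)
Step 5: fill(A) -> (A=5 B=0)
Step 6: fill(B) -> (A=5 B=12)
Step 7: empty(A) -> (A=0 B=12)
Step 8: pour(B -> A) -> (A=5 B=7)
Step 9: empty(B) -> (A=5 B=0)
Step 10: pour(A -> B) -> (A=0 B=5)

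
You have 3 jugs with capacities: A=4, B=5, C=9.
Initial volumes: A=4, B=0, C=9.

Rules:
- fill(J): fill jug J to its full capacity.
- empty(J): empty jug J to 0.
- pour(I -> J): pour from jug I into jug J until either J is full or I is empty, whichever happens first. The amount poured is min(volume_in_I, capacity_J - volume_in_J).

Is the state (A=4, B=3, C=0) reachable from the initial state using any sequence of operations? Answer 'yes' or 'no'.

Answer: yes

Derivation:
BFS from (A=4, B=0, C=9):
  1. empty(C) -> (A=4 B=0 C=0)
  2. pour(A -> B) -> (A=0 B=4 C=0)
  3. fill(A) -> (A=4 B=4 C=0)
  4. pour(A -> B) -> (A=3 B=5 C=0)
  5. empty(B) -> (A=3 B=0 C=0)
  6. pour(A -> B) -> (A=0 B=3 C=0)
  7. fill(A) -> (A=4 B=3 C=0)
Target reached → yes.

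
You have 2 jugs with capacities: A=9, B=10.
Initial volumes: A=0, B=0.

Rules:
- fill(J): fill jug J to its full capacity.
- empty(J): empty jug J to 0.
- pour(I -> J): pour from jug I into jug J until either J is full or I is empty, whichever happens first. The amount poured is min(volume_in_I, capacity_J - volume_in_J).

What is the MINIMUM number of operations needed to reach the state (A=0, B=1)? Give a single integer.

Answer: 3

Derivation:
BFS from (A=0, B=0). One shortest path:
  1. fill(B) -> (A=0 B=10)
  2. pour(B -> A) -> (A=9 B=1)
  3. empty(A) -> (A=0 B=1)
Reached target in 3 moves.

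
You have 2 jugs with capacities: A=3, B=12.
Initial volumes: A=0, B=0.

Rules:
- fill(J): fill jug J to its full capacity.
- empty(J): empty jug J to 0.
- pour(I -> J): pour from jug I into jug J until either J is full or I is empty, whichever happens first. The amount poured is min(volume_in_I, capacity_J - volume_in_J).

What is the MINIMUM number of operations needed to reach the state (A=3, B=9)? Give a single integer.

Answer: 2

Derivation:
BFS from (A=0, B=0). One shortest path:
  1. fill(B) -> (A=0 B=12)
  2. pour(B -> A) -> (A=3 B=9)
Reached target in 2 moves.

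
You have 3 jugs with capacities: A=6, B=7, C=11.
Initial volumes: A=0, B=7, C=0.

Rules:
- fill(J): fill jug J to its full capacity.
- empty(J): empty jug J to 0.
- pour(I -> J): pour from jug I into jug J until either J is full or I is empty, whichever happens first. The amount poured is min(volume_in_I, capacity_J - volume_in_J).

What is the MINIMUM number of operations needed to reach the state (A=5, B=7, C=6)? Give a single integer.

Answer: 7

Derivation:
BFS from (A=0, B=7, C=0). One shortest path:
  1. fill(A) -> (A=6 B=7 C=0)
  2. empty(B) -> (A=6 B=0 C=0)
  3. pour(A -> B) -> (A=0 B=6 C=0)
  4. fill(A) -> (A=6 B=6 C=0)
  5. pour(A -> C) -> (A=0 B=6 C=6)
  6. fill(A) -> (A=6 B=6 C=6)
  7. pour(A -> B) -> (A=5 B=7 C=6)
Reached target in 7 moves.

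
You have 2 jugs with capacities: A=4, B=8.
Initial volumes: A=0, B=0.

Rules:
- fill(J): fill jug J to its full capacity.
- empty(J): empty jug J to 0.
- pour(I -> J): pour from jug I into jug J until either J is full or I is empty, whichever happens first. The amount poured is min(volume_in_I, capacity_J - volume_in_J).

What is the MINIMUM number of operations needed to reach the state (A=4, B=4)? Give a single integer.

BFS from (A=0, B=0). One shortest path:
  1. fill(B) -> (A=0 B=8)
  2. pour(B -> A) -> (A=4 B=4)
Reached target in 2 moves.

Answer: 2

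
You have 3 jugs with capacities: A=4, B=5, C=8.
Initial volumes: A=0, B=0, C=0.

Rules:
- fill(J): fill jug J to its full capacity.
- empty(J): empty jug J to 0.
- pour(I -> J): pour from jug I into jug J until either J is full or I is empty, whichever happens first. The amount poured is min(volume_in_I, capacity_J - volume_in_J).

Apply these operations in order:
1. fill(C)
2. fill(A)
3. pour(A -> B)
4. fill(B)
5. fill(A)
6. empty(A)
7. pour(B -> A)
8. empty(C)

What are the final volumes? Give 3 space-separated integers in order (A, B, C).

Step 1: fill(C) -> (A=0 B=0 C=8)
Step 2: fill(A) -> (A=4 B=0 C=8)
Step 3: pour(A -> B) -> (A=0 B=4 C=8)
Step 4: fill(B) -> (A=0 B=5 C=8)
Step 5: fill(A) -> (A=4 B=5 C=8)
Step 6: empty(A) -> (A=0 B=5 C=8)
Step 7: pour(B -> A) -> (A=4 B=1 C=8)
Step 8: empty(C) -> (A=4 B=1 C=0)

Answer: 4 1 0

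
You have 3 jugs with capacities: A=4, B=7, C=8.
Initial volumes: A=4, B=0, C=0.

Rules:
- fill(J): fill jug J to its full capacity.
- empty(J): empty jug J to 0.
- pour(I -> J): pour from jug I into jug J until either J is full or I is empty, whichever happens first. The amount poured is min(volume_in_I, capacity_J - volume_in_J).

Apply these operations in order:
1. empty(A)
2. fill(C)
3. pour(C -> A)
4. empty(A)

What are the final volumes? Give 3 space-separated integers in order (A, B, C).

Step 1: empty(A) -> (A=0 B=0 C=0)
Step 2: fill(C) -> (A=0 B=0 C=8)
Step 3: pour(C -> A) -> (A=4 B=0 C=4)
Step 4: empty(A) -> (A=0 B=0 C=4)

Answer: 0 0 4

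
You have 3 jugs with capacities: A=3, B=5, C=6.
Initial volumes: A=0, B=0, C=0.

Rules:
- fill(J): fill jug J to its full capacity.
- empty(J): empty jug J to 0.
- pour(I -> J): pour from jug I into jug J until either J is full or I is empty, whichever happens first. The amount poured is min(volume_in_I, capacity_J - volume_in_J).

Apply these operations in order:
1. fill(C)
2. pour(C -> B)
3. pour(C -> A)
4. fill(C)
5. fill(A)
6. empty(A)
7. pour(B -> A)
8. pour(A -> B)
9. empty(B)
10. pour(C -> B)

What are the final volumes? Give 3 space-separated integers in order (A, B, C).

Step 1: fill(C) -> (A=0 B=0 C=6)
Step 2: pour(C -> B) -> (A=0 B=5 C=1)
Step 3: pour(C -> A) -> (A=1 B=5 C=0)
Step 4: fill(C) -> (A=1 B=5 C=6)
Step 5: fill(A) -> (A=3 B=5 C=6)
Step 6: empty(A) -> (A=0 B=5 C=6)
Step 7: pour(B -> A) -> (A=3 B=2 C=6)
Step 8: pour(A -> B) -> (A=0 B=5 C=6)
Step 9: empty(B) -> (A=0 B=0 C=6)
Step 10: pour(C -> B) -> (A=0 B=5 C=1)

Answer: 0 5 1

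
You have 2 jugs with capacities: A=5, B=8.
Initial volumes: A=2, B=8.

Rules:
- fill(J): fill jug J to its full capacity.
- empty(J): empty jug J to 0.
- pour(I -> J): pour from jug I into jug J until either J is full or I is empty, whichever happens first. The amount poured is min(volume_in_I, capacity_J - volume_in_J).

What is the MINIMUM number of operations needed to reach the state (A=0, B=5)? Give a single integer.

BFS from (A=2, B=8). One shortest path:
  1. pour(B -> A) -> (A=5 B=5)
  2. empty(A) -> (A=0 B=5)
Reached target in 2 moves.

Answer: 2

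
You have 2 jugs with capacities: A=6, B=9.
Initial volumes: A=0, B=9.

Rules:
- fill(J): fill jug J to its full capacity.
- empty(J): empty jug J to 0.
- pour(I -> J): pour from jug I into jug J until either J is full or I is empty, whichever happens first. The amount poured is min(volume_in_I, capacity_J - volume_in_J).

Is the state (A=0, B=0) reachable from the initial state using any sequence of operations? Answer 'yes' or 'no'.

BFS from (A=0, B=9):
  1. empty(B) -> (A=0 B=0)
Target reached → yes.

Answer: yes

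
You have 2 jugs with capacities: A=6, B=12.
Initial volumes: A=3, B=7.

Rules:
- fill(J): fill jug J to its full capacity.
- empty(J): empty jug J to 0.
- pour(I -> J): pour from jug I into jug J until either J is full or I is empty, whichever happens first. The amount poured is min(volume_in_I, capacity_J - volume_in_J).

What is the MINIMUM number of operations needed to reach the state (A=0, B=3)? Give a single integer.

BFS from (A=3, B=7). One shortest path:
  1. empty(B) -> (A=3 B=0)
  2. pour(A -> B) -> (A=0 B=3)
Reached target in 2 moves.

Answer: 2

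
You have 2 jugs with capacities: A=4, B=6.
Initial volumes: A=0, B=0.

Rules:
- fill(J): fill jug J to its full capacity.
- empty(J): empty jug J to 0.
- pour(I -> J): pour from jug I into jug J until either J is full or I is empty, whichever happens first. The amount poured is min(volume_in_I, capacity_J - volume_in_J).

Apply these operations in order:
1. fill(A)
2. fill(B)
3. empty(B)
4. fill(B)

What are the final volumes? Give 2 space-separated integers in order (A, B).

Step 1: fill(A) -> (A=4 B=0)
Step 2: fill(B) -> (A=4 B=6)
Step 3: empty(B) -> (A=4 B=0)
Step 4: fill(B) -> (A=4 B=6)

Answer: 4 6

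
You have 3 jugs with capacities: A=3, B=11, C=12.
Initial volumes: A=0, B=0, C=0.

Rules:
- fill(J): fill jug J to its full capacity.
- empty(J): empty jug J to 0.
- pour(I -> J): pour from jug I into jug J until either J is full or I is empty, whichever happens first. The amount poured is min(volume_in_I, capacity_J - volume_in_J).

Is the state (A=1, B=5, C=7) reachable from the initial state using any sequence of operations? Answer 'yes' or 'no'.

Answer: no

Derivation:
BFS explored all 404 reachable states.
Reachable set includes: (0,0,0), (0,0,1), (0,0,2), (0,0,3), (0,0,4), (0,0,5), (0,0,6), (0,0,7), (0,0,8), (0,0,9), (0,0,10), (0,0,11) ...
Target (A=1, B=5, C=7) not in reachable set → no.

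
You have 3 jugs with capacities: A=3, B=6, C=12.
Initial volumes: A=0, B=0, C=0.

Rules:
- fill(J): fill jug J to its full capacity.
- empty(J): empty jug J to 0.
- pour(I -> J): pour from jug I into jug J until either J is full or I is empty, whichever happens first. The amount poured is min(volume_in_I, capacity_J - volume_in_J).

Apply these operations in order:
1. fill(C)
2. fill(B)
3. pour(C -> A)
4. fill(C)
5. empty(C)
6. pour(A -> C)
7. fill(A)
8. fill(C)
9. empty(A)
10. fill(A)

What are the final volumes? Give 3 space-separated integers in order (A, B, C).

Answer: 3 6 12

Derivation:
Step 1: fill(C) -> (A=0 B=0 C=12)
Step 2: fill(B) -> (A=0 B=6 C=12)
Step 3: pour(C -> A) -> (A=3 B=6 C=9)
Step 4: fill(C) -> (A=3 B=6 C=12)
Step 5: empty(C) -> (A=3 B=6 C=0)
Step 6: pour(A -> C) -> (A=0 B=6 C=3)
Step 7: fill(A) -> (A=3 B=6 C=3)
Step 8: fill(C) -> (A=3 B=6 C=12)
Step 9: empty(A) -> (A=0 B=6 C=12)
Step 10: fill(A) -> (A=3 B=6 C=12)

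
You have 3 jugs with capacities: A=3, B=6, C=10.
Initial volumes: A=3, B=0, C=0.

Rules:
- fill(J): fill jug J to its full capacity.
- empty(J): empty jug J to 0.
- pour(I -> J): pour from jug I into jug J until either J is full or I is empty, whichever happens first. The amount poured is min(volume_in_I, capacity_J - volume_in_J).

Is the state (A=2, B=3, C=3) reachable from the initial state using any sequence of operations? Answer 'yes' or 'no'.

BFS explored all 218 reachable states.
Reachable set includes: (0,0,0), (0,0,1), (0,0,2), (0,0,3), (0,0,4), (0,0,5), (0,0,6), (0,0,7), (0,0,8), (0,0,9), (0,0,10), (0,1,0) ...
Target (A=2, B=3, C=3) not in reachable set → no.

Answer: no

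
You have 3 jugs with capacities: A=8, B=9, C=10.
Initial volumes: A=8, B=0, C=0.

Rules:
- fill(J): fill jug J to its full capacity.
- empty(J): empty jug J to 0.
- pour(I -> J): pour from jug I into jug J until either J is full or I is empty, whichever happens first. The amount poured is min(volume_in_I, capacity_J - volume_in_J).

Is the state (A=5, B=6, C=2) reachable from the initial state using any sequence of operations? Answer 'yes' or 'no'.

Answer: no

Derivation:
BFS explored all 486 reachable states.
Reachable set includes: (0,0,0), (0,0,1), (0,0,2), (0,0,3), (0,0,4), (0,0,5), (0,0,6), (0,0,7), (0,0,8), (0,0,9), (0,0,10), (0,1,0) ...
Target (A=5, B=6, C=2) not in reachable set → no.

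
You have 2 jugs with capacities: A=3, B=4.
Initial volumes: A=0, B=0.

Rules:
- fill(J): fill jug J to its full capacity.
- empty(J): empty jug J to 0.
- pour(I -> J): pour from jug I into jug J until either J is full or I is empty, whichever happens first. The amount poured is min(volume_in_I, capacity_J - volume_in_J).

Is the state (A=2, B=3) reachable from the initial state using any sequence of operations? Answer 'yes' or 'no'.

Answer: no

Derivation:
BFS explored all 14 reachable states.
Reachable set includes: (0,0), (0,1), (0,2), (0,3), (0,4), (1,0), (1,4), (2,0), (2,4), (3,0), (3,1), (3,2) ...
Target (A=2, B=3) not in reachable set → no.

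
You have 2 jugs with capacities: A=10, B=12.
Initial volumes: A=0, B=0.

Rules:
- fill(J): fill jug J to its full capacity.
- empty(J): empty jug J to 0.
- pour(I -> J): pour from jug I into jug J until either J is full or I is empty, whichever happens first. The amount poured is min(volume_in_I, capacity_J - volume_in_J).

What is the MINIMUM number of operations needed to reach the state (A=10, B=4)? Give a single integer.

BFS from (A=0, B=0). One shortest path:
  1. fill(B) -> (A=0 B=12)
  2. pour(B -> A) -> (A=10 B=2)
  3. empty(A) -> (A=0 B=2)
  4. pour(B -> A) -> (A=2 B=0)
  5. fill(B) -> (A=2 B=12)
  6. pour(B -> A) -> (A=10 B=4)
Reached target in 6 moves.

Answer: 6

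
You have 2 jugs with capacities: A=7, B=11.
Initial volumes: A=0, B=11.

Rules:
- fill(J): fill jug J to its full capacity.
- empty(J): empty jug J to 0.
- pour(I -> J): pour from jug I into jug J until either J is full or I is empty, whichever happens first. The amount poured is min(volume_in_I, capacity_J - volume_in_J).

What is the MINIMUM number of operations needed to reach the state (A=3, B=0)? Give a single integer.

BFS from (A=0, B=11). One shortest path:
  1. fill(A) -> (A=7 B=11)
  2. empty(B) -> (A=7 B=0)
  3. pour(A -> B) -> (A=0 B=7)
  4. fill(A) -> (A=7 B=7)
  5. pour(A -> B) -> (A=3 B=11)
  6. empty(B) -> (A=3 B=0)
Reached target in 6 moves.

Answer: 6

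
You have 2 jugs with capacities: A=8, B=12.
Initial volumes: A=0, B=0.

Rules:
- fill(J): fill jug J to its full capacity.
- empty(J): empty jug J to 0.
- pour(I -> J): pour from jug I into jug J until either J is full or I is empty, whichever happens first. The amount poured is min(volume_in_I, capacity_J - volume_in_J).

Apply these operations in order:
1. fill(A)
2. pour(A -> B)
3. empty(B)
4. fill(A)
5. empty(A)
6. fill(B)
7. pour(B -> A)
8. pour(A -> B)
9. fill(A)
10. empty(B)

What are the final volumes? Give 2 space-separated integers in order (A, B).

Step 1: fill(A) -> (A=8 B=0)
Step 2: pour(A -> B) -> (A=0 B=8)
Step 3: empty(B) -> (A=0 B=0)
Step 4: fill(A) -> (A=8 B=0)
Step 5: empty(A) -> (A=0 B=0)
Step 6: fill(B) -> (A=0 B=12)
Step 7: pour(B -> A) -> (A=8 B=4)
Step 8: pour(A -> B) -> (A=0 B=12)
Step 9: fill(A) -> (A=8 B=12)
Step 10: empty(B) -> (A=8 B=0)

Answer: 8 0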